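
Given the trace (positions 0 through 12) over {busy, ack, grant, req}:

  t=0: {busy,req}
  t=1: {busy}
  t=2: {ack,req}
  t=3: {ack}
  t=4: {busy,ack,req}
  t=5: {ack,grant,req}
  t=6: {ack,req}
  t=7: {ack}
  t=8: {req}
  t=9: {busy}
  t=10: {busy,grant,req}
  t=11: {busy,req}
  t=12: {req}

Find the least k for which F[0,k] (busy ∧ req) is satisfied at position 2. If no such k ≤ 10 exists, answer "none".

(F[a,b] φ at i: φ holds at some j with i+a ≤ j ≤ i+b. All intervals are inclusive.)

2

Scan j = 2,3,… for (busy ∧ req):
  j=2: fails
  j=3: fails
  j=4: holds
First hit at j=4, so smallest k = 4-2 = 2.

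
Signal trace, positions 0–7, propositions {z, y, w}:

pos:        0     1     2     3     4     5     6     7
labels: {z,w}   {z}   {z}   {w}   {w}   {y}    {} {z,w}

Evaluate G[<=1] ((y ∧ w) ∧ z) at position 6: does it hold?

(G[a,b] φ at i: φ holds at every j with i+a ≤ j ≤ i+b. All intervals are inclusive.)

False

Check ((y ∧ w) ∧ z) at every j in [6,7]:
  j=6: false
  j=7: false
Fails at j=6 → formula fails.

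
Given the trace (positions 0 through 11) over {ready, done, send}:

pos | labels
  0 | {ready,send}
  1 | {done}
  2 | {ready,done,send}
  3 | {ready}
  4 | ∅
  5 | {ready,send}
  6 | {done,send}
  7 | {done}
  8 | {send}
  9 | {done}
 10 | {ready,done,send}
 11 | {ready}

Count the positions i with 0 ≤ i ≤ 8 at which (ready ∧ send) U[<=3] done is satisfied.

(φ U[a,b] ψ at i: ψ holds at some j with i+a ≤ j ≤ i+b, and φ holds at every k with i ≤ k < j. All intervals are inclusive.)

Evaluate at each i in [0,8]:
  i=0: ✓ (rhs at j=1; lhs holds on [0,0])
  i=1: ✓ (rhs at j=1)
  i=2: ✓ (rhs at j=2)
  i=3: ✗ (lhs fails at k=3 before rhs at j=6)
  i=4: ✗ (lhs fails at k=4 before rhs at j=6)
  i=5: ✓ (rhs at j=6; lhs holds on [5,5])
  i=6: ✓ (rhs at j=6)
  i=7: ✓ (rhs at j=7)
  i=8: ✗ (lhs fails at k=8 before rhs at j=9)
Positions where it holds: {0, 1, 2, 5, 6, 7} → 6.

6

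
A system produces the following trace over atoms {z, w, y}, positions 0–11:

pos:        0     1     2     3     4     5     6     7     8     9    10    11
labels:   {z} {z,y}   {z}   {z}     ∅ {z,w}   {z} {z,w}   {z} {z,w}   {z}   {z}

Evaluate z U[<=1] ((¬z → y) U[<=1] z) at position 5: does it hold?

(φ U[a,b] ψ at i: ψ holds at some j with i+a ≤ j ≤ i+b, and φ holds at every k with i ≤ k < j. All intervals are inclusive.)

Need some j in [5,6] with ((¬z → y) U[<=1] z), and z at every k in [5,j-1].
  j=5: ((¬z → y) U[<=1] z) holds; no prefix to check → satisfied.

True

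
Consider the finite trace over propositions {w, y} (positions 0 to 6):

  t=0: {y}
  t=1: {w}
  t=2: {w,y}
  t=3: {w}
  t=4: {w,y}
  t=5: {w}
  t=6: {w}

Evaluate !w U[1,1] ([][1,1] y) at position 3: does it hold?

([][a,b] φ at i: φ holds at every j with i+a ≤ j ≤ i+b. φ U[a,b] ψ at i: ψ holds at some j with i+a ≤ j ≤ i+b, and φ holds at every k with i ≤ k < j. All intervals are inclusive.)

Need some j in [4,4] with [][1,1] y, and !w at every k in [3,j-1].
  j=4: [][1,1] y — fails at 5.
No j in the window works → until fails.

False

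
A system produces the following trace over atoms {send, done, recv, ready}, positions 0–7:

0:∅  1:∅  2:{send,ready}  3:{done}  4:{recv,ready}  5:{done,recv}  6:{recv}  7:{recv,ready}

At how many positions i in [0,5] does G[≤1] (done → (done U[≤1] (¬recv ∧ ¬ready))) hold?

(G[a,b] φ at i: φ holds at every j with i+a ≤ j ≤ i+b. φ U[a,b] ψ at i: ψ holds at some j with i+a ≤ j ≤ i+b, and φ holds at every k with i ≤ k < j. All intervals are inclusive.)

4

Evaluate at each i in [0,5]:
  i=0: ✓ (all of [0,1])
  i=1: ✓ (all of [1,2])
  i=2: ✓ (all of [2,3])
  i=3: ✓ (all of [3,4])
  i=4: ✗ (fails at j=5)
  i=5: ✗ (fails at j=5)
Positions where it holds: {0, 1, 2, 3} → 4.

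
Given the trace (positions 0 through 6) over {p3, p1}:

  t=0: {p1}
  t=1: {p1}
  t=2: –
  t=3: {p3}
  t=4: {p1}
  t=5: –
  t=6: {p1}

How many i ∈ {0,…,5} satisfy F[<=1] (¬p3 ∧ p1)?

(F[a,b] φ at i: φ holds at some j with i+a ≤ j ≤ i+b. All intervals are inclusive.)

Evaluate at each i in [0,5]:
  i=0: ✓ (witness j=0)
  i=1: ✓ (witness j=1)
  i=2: ✗ (none in [2,3])
  i=3: ✓ (witness j=4)
  i=4: ✓ (witness j=4)
  i=5: ✓ (witness j=6)
Positions where it holds: {0, 1, 3, 4, 5} → 5.

5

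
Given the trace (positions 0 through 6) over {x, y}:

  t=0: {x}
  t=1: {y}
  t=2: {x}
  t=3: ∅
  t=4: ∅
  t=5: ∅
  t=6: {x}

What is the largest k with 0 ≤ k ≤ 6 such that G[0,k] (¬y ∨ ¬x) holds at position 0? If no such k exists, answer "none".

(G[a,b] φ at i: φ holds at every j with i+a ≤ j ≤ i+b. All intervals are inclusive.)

(¬y ∨ ¬x) must hold from j=0 onward; find where it first fails.
  j=0: holds
  j=1: holds
  j=2: holds
  j=3: holds
  j=4: holds
  j=5: holds
  j=6: holds
Holds through j=6; largest k = 6.

6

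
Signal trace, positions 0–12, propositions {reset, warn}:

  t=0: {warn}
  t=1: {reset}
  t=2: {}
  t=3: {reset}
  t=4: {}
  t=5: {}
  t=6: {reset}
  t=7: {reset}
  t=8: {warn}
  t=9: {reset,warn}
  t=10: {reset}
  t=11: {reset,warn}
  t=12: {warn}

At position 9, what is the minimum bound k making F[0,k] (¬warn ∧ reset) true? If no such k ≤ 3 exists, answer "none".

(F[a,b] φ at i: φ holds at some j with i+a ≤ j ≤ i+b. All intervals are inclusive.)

Scan j = 9,10,… for (¬warn ∧ reset):
  j=9: fails
  j=10: holds
First hit at j=10, so smallest k = 10-9 = 1.

1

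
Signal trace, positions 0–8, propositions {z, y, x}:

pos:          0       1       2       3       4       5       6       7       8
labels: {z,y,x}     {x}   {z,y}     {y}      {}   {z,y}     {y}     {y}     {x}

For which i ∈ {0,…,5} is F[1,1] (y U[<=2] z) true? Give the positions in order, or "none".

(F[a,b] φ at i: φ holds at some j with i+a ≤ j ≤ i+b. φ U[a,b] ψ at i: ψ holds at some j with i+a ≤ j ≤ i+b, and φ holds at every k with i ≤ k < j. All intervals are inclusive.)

Evaluate at each i in [0,5]:
  i=0: ✗ (none in [1,1])
  i=1: ✓ (witness j=2)
  i=2: ✗ (none in [3,3])
  i=3: ✗ (none in [4,4])
  i=4: ✓ (witness j=5)
  i=5: ✗ (none in [6,6])

1, 4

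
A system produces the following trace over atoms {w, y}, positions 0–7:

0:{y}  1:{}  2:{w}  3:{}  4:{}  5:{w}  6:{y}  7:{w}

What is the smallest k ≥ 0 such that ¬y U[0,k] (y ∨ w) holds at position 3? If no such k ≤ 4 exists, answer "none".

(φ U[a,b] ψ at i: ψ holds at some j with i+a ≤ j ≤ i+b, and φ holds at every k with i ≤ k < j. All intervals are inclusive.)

2

Need earliest j ≥ 3 with (y ∨ w), and ¬y at every k in [3,j-1].
  j=3: rhs fails.
  j=4: rhs fails.
  j=5: rhs holds; lhs holds on [3,4]. k = 2.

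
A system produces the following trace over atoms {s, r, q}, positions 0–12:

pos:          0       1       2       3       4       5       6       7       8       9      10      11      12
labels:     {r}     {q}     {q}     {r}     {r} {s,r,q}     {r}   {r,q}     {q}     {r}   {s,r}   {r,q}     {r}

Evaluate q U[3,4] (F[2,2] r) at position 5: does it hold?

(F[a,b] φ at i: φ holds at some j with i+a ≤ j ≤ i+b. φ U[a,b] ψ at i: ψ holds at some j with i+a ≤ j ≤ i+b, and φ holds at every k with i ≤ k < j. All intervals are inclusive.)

False

Need some j in [8,9] with F[2,2] r, and q at every k in [5,j-1].
  j=8: F[2,2] r holds, but q fails at k=6 → not this j.
  j=9: F[2,2] r holds, but q fails at k=6 → not this j.
No j in the window works → until fails.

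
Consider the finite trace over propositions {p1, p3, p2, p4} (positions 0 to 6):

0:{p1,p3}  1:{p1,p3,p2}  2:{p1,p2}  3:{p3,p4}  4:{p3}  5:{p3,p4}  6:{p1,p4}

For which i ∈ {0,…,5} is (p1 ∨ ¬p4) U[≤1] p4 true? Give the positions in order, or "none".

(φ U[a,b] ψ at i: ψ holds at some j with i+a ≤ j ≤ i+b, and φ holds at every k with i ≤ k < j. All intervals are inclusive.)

Evaluate at each i in [0,5]:
  i=0: ✗ (no rhs in [0,1])
  i=1: ✗ (no rhs in [1,2])
  i=2: ✓ (rhs at j=3; lhs holds on [2,2])
  i=3: ✓ (rhs at j=3)
  i=4: ✓ (rhs at j=5; lhs holds on [4,4])
  i=5: ✓ (rhs at j=5)

2, 3, 4, 5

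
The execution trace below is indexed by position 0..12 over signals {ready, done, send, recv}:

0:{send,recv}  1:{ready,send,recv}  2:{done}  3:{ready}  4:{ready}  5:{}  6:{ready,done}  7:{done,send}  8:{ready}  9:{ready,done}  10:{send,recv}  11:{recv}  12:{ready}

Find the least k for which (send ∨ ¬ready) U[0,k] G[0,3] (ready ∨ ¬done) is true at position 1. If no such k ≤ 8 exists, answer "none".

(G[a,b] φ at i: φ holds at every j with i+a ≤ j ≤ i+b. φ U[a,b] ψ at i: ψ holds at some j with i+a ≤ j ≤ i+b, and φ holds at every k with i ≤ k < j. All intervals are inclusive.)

2

Need earliest j ≥ 1 with G[0,3] (ready ∨ ¬done), and (send ∨ ¬ready) at every k in [1,j-1].
  j=1: rhs fails.
  j=2: rhs fails.
  j=3: rhs holds; lhs holds on [1,2]. k = 2.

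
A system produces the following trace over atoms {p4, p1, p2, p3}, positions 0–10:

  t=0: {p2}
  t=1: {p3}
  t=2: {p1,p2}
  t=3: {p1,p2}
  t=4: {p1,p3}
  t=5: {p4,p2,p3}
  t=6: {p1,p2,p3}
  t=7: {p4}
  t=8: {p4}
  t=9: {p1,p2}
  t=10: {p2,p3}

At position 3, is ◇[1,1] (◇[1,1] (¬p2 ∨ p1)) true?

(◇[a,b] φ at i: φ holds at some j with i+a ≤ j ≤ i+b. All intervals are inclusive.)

No

Check ◇[1,1] (¬p2 ∨ p1) at each j in [4,4]:
  j=4: fails (none in [5,5])
No position in the window satisfies it → formula fails.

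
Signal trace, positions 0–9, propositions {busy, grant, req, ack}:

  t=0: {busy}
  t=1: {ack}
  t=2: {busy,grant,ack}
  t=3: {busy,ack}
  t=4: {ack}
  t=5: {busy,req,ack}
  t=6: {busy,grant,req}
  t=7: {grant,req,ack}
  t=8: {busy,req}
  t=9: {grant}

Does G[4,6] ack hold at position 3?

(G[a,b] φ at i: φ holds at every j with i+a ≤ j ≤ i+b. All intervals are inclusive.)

Check ack at every j in [7,9]:
  j=7: true
  j=8: false
  j=9: false
Fails at j=8 → formula fails.

False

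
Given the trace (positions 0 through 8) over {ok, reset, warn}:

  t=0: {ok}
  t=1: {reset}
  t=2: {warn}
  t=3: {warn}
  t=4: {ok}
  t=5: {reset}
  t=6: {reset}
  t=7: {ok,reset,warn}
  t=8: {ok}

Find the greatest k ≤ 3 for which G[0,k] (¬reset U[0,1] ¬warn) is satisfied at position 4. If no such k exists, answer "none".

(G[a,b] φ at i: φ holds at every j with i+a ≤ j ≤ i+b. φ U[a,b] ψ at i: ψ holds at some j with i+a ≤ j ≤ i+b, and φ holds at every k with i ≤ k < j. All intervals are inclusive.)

(¬reset U[0,1] ¬warn) must hold from j=4 onward; find where it first fails.
  j=4: holds
  j=5: holds
  j=6: holds
  j=7: fails
Holds on [4,6], so largest k = 2.

2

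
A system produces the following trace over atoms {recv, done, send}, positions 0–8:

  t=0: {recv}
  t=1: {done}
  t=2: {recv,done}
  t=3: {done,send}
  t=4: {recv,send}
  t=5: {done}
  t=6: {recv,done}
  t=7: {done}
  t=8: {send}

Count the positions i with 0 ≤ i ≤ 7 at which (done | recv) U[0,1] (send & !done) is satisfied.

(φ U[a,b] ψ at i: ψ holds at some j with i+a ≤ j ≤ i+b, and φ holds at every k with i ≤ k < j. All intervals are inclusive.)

3

Evaluate at each i in [0,7]:
  i=0: ✗ (no rhs in [0,1])
  i=1: ✗ (no rhs in [1,2])
  i=2: ✗ (no rhs in [2,3])
  i=3: ✓ (rhs at j=4; lhs holds on [3,3])
  i=4: ✓ (rhs at j=4)
  i=5: ✗ (no rhs in [5,6])
  i=6: ✗ (no rhs in [6,7])
  i=7: ✓ (rhs at j=8; lhs holds on [7,7])
Positions where it holds: {3, 4, 7} → 3.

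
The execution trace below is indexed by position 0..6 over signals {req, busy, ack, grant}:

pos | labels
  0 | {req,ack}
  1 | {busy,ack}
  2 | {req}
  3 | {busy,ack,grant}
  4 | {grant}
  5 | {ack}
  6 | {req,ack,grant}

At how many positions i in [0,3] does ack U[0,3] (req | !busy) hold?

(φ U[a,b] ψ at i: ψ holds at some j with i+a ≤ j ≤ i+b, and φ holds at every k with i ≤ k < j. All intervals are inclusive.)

4

Evaluate at each i in [0,3]:
  i=0: ✓ (rhs at j=0)
  i=1: ✓ (rhs at j=2; lhs holds on [1,1])
  i=2: ✓ (rhs at j=2)
  i=3: ✓ (rhs at j=4; lhs holds on [3,3])
Positions where it holds: {0, 1, 2, 3} → 4.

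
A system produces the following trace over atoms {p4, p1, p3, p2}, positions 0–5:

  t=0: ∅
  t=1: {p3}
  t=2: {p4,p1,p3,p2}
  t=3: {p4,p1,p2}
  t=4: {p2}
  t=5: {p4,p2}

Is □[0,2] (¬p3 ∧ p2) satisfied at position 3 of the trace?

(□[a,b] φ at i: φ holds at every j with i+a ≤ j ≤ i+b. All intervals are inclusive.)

Check (¬p3 ∧ p2) at every j in [3,5]:
  j=3: true
  j=4: true
  j=5: true
All positions satisfy it → formula holds.

Yes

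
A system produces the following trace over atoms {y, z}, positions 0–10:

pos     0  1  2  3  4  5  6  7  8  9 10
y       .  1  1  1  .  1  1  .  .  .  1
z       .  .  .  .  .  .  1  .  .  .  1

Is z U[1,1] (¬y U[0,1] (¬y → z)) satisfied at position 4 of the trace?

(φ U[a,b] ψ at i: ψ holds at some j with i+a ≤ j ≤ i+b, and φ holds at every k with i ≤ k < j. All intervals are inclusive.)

Need some j in [5,5] with (¬y U[0,1] (¬y → z)), and z at every k in [4,j-1].
  j=5: (¬y U[0,1] (¬y → z)) holds, but z fails at k=4 → not this j.
No j in the window works → until fails.

False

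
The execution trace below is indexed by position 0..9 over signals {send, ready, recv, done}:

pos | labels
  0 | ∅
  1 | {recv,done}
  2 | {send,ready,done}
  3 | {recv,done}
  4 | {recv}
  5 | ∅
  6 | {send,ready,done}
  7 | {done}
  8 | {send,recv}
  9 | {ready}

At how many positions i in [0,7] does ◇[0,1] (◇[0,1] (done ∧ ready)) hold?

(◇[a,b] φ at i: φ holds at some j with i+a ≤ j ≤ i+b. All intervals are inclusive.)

Evaluate at each i in [0,7]:
  i=0: ✓ (witness j=1)
  i=1: ✓ (witness j=1)
  i=2: ✓ (witness j=2)
  i=3: ✗ (none in [3,4])
  i=4: ✓ (witness j=5)
  i=5: ✓ (witness j=5)
  i=6: ✓ (witness j=6)
  i=7: ✗ (none in [7,8])
Positions where it holds: {0, 1, 2, 4, 5, 6} → 6.

6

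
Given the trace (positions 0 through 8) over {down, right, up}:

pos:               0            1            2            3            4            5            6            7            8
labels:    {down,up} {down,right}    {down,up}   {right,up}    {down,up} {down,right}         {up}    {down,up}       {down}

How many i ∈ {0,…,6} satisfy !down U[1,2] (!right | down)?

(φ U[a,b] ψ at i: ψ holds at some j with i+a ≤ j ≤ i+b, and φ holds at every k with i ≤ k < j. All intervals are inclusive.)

2

Evaluate at each i in [0,6]:
  i=0: ✗ (lhs fails at k=0 before rhs at j=1)
  i=1: ✗ (lhs fails at k=1 before rhs at j=2)
  i=2: ✗ (lhs fails at k=2 before rhs at j=4)
  i=3: ✓ (rhs at j=4; lhs holds on [3,3])
  i=4: ✗ (lhs fails at k=4 before rhs at j=5)
  i=5: ✗ (lhs fails at k=5 before rhs at j=6)
  i=6: ✓ (rhs at j=7; lhs holds on [6,6])
Positions where it holds: {3, 6} → 2.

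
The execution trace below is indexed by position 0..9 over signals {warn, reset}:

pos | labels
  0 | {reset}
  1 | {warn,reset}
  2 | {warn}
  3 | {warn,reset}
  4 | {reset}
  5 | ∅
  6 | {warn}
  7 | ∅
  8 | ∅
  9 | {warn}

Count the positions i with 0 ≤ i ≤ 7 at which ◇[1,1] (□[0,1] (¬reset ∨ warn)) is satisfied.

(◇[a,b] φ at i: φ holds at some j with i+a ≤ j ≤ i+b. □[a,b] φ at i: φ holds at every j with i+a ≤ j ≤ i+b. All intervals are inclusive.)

6

Evaluate at each i in [0,7]:
  i=0: ✓ (witness j=1)
  i=1: ✓ (witness j=2)
  i=2: ✗ (none in [3,3])
  i=3: ✗ (none in [4,4])
  i=4: ✓ (witness j=5)
  i=5: ✓ (witness j=6)
  i=6: ✓ (witness j=7)
  i=7: ✓ (witness j=8)
Positions where it holds: {0, 1, 4, 5, 6, 7} → 6.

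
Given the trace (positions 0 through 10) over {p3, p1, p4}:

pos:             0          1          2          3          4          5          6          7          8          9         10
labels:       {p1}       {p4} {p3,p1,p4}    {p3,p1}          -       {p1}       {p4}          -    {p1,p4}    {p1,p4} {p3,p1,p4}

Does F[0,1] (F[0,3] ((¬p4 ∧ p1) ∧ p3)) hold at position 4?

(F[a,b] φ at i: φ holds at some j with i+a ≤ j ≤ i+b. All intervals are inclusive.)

Does not hold

Check F[0,3] ((¬p4 ∧ p1) ∧ p3) at each j in [4,5]:
  j=4: fails (none in [4,7])
  j=5: fails (none in [5,8])
No position in the window satisfies it → formula fails.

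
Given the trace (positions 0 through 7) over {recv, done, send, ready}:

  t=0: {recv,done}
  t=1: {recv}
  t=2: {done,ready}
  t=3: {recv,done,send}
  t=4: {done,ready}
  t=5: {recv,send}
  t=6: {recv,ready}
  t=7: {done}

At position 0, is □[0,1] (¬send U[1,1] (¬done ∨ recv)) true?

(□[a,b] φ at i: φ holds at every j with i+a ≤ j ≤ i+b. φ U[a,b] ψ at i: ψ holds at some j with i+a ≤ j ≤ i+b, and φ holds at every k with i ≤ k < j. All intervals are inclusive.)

Check (¬send U[1,1] (¬done ∨ recv)) at every j in [0,1]:
  j=0: holds
  j=1: fails
Fails at j=1 → formula fails.

No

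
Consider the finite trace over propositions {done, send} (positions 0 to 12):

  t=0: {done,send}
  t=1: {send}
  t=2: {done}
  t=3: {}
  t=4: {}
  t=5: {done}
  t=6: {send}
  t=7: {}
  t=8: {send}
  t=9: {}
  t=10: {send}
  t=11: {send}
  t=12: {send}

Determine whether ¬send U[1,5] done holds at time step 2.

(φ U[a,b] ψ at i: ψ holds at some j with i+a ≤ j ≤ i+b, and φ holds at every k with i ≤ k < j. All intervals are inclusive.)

Need some j in [3,7] with done, and ¬send at every k in [2,j-1].
  j=3: done false.
  j=4: done false.
  j=5: done holds; ¬send holds at every k in [2,4] → satisfied.

Yes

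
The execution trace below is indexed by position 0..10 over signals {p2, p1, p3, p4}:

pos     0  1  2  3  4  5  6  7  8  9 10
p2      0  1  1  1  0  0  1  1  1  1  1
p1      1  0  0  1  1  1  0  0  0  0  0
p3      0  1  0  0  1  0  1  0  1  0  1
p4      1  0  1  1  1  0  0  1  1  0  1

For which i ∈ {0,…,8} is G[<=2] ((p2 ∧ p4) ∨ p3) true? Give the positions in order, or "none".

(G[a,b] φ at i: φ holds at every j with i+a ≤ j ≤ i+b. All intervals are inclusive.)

1, 2, 6

Evaluate at each i in [0,8]:
  i=0: ✗ (fails at j=0)
  i=1: ✓ (all of [1,3])
  i=2: ✓ (all of [2,4])
  i=3: ✗ (fails at j=5)
  i=4: ✗ (fails at j=5)
  i=5: ✗ (fails at j=5)
  i=6: ✓ (all of [6,8])
  i=7: ✗ (fails at j=9)
  i=8: ✗ (fails at j=9)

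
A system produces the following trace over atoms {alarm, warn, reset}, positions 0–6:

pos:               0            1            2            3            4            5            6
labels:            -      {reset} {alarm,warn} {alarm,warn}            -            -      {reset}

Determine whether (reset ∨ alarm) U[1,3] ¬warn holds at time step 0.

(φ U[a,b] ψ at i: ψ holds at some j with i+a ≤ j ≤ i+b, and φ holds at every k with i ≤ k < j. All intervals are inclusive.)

No

Need some j in [1,3] with ¬warn, and (reset ∨ alarm) at every k in [0,j-1].
  j=1: ¬warn holds, but (reset ∨ alarm) fails at k=0 → not this j.
  j=2: ¬warn false.
  j=3: ¬warn false.
No j in the window works → until fails.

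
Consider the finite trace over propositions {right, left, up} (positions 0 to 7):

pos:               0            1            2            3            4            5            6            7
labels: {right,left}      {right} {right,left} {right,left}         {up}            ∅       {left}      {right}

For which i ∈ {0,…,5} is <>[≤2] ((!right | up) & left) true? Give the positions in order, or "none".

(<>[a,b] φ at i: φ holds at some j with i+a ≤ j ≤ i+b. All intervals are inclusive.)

Evaluate at each i in [0,5]:
  i=0: ✗ (none in [0,2])
  i=1: ✗ (none in [1,3])
  i=2: ✗ (none in [2,4])
  i=3: ✗ (none in [3,5])
  i=4: ✓ (witness j=6)
  i=5: ✓ (witness j=6)

4, 5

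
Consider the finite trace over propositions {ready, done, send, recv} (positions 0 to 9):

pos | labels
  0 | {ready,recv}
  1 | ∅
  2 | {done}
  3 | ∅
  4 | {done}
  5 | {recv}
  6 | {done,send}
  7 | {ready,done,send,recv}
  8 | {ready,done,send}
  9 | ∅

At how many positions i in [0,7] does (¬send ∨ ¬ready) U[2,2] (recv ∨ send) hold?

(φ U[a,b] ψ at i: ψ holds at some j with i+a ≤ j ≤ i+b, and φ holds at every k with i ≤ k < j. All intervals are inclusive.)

3

Evaluate at each i in [0,7]:
  i=0: ✗ (no rhs in [2,2])
  i=1: ✗ (no rhs in [3,3])
  i=2: ✗ (no rhs in [4,4])
  i=3: ✓ (rhs at j=5; lhs holds on [3,4])
  i=4: ✓ (rhs at j=6; lhs holds on [4,5])
  i=5: ✓ (rhs at j=7; lhs holds on [5,6])
  i=6: ✗ (lhs fails at k=7 before rhs at j=8)
  i=7: ✗ (no rhs in [9,9])
Positions where it holds: {3, 4, 5} → 3.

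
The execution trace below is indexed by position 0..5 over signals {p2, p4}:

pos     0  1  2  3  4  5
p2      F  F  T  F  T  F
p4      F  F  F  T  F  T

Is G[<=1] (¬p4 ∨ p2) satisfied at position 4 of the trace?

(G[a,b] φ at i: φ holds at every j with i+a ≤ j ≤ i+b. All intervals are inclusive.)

Does not hold

Check (¬p4 ∨ p2) at every j in [4,5]:
  j=4: true
  j=5: false
Fails at j=5 → formula fails.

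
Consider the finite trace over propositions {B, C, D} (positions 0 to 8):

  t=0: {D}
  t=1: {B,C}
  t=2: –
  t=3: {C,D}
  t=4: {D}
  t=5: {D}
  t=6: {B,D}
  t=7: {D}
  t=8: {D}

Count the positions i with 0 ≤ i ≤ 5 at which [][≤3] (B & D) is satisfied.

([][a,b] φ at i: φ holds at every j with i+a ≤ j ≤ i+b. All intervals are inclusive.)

Evaluate at each i in [0,5]:
  i=0: ✗ (fails at j=0)
  i=1: ✗ (fails at j=1)
  i=2: ✗ (fails at j=2)
  i=3: ✗ (fails at j=3)
  i=4: ✗ (fails at j=4)
  i=5: ✗ (fails at j=5)
Positions where it holds: {} → 0.

0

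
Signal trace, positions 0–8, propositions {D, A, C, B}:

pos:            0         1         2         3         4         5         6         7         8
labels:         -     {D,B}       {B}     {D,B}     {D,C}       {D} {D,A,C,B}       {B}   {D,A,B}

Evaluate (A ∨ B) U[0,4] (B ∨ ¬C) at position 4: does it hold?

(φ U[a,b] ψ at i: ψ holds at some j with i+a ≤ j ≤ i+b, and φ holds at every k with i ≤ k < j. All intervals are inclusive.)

No

Need some j in [4,8] with (B ∨ ¬C), and (A ∨ B) at every k in [4,j-1].
  j=4: (B ∨ ¬C) false.
  j=5: (B ∨ ¬C) holds, but (A ∨ B) fails at k=4 → not this j.
  j=6: (B ∨ ¬C) holds, but (A ∨ B) fails at k=4 → not this j.
  j=7: (B ∨ ¬C) holds, but (A ∨ B) fails at k=4 → not this j.
  j=8: (B ∨ ¬C) holds, but (A ∨ B) fails at k=4 → not this j.
No j in the window works → until fails.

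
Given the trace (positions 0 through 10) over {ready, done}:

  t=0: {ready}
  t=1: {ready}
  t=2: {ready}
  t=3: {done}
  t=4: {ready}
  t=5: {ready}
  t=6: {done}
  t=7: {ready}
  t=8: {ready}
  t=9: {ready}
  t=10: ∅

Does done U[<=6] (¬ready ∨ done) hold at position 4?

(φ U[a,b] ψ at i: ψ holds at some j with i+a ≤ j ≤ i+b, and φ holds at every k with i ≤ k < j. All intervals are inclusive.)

False

Need some j in [4,10] with (¬ready ∨ done), and done at every k in [4,j-1].
  j=4: (¬ready ∨ done) false.
  j=5: (¬ready ∨ done) false.
  j=6: (¬ready ∨ done) holds, but done fails at k=4 → not this j.
  j=7: (¬ready ∨ done) false.
  j=8: (¬ready ∨ done) false.
  j=9: (¬ready ∨ done) false.
  j=10: (¬ready ∨ done) holds, but done fails at k=4 → not this j.
No j in the window works → until fails.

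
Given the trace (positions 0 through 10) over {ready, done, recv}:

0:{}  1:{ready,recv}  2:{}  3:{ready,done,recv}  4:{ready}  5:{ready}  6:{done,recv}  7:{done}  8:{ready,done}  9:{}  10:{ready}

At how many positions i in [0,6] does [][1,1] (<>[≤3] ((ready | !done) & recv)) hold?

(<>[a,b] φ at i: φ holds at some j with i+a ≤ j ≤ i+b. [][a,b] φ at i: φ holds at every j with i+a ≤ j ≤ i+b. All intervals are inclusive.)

3

Evaluate at each i in [0,6]:
  i=0: ✓ (all of [1,1])
  i=1: ✓ (all of [2,2])
  i=2: ✓ (all of [3,3])
  i=3: ✗ (fails at j=4)
  i=4: ✗ (fails at j=5)
  i=5: ✗ (fails at j=6)
  i=6: ✗ (fails at j=7)
Positions where it holds: {0, 1, 2} → 3.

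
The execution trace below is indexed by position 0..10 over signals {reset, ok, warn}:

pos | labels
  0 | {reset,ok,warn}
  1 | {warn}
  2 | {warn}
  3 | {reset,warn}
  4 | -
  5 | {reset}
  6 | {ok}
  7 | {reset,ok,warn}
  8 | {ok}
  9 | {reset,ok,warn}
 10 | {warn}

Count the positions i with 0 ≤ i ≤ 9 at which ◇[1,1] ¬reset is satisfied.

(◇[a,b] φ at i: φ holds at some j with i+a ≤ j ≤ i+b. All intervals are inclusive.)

6

Evaluate at each i in [0,9]:
  i=0: ✓ (witness j=1)
  i=1: ✓ (witness j=2)
  i=2: ✗ (none in [3,3])
  i=3: ✓ (witness j=4)
  i=4: ✗ (none in [5,5])
  i=5: ✓ (witness j=6)
  i=6: ✗ (none in [7,7])
  i=7: ✓ (witness j=8)
  i=8: ✗ (none in [9,9])
  i=9: ✓ (witness j=10)
Positions where it holds: {0, 1, 3, 5, 7, 9} → 6.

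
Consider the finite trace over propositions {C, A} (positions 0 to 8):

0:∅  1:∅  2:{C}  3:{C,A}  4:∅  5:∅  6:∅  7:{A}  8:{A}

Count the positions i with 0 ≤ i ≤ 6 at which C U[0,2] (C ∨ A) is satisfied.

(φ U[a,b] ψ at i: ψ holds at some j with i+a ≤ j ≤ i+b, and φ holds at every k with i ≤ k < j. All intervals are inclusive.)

2

Evaluate at each i in [0,6]:
  i=0: ✗ (lhs fails at k=0 before rhs at j=2)
  i=1: ✗ (lhs fails at k=1 before rhs at j=2)
  i=2: ✓ (rhs at j=2)
  i=3: ✓ (rhs at j=3)
  i=4: ✗ (no rhs in [4,6])
  i=5: ✗ (lhs fails at k=5 before rhs at j=7)
  i=6: ✗ (lhs fails at k=6 before rhs at j=7)
Positions where it holds: {2, 3} → 2.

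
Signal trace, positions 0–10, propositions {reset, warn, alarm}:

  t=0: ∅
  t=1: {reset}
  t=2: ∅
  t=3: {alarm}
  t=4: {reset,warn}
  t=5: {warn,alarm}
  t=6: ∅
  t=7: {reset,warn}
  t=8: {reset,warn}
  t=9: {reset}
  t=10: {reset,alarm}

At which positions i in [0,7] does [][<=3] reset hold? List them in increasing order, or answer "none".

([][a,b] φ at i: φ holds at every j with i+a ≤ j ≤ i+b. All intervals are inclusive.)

Evaluate at each i in [0,7]:
  i=0: ✗ (fails at j=0)
  i=1: ✗ (fails at j=2)
  i=2: ✗ (fails at j=2)
  i=3: ✗ (fails at j=3)
  i=4: ✗ (fails at j=5)
  i=5: ✗ (fails at j=5)
  i=6: ✗ (fails at j=6)
  i=7: ✓ (all of [7,10])

7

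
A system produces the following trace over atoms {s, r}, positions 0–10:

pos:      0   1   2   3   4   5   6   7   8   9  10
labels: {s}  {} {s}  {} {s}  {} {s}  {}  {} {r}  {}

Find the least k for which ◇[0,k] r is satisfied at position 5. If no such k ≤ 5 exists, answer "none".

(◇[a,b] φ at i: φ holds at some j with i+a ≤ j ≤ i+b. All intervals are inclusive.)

Scan j = 5,6,… for r:
  j=5: fails
  j=6: fails
  j=7: fails
  j=8: fails
  j=9: holds
First hit at j=9, so smallest k = 9-5 = 4.

4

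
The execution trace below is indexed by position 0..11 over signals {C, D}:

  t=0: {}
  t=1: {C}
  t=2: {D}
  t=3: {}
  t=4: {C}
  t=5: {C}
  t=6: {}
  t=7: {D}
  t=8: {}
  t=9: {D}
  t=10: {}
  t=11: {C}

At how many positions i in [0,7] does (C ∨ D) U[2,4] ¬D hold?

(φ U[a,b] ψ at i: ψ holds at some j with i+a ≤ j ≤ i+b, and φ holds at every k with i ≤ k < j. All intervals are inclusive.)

Evaluate at each i in [0,7]:
  i=0: ✗ (lhs fails at k=0 before rhs at j=3)
  i=1: ✓ (rhs at j=3; lhs holds on [1,2])
  i=2: ✗ (lhs fails at k=3 before rhs at j=4)
  i=3: ✗ (lhs fails at k=3 before rhs at j=5)
  i=4: ✓ (rhs at j=6; lhs holds on [4,5])
  i=5: ✗ (lhs fails at k=6 before rhs at j=8)
  i=6: ✗ (lhs fails at k=6 before rhs at j=8)
  i=7: ✗ (lhs fails at k=8 before rhs at j=10)
Positions where it holds: {1, 4} → 2.

2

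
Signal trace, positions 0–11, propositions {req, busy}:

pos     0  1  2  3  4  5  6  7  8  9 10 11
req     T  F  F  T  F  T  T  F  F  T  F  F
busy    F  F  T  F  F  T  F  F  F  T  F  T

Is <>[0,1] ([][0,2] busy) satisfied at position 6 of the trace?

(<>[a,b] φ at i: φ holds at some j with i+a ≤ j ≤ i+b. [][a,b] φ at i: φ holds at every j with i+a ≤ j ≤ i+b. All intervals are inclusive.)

No

Check [][0,2] busy at each j in [6,7]:
  j=6: fails at 6
  j=7: fails at 7
No position in the window satisfies it → formula fails.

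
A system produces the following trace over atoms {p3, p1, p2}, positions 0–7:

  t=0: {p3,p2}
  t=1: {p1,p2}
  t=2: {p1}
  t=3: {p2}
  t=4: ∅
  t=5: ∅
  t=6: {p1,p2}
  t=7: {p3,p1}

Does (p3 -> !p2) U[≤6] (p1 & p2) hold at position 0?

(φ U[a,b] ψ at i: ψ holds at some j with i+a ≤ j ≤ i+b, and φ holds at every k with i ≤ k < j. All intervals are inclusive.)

Does not hold

Need some j in [0,6] with (p1 & p2), and (p3 -> !p2) at every k in [0,j-1].
  j=0: (p1 & p2) false.
  j=1: (p1 & p2) holds, but (p3 -> !p2) fails at k=0 → not this j.
  j=2: (p1 & p2) false.
  j=3: (p1 & p2) false.
  j=4: (p1 & p2) false.
  j=5: (p1 & p2) false.
  j=6: (p1 & p2) holds, but (p3 -> !p2) fails at k=0 → not this j.
No j in the window works → until fails.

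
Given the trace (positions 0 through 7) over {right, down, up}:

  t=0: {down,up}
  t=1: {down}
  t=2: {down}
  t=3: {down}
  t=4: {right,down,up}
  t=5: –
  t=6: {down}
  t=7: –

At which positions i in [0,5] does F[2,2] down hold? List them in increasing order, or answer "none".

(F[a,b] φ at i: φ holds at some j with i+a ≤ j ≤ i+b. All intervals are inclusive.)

Evaluate at each i in [0,5]:
  i=0: ✓ (witness j=2)
  i=1: ✓ (witness j=3)
  i=2: ✓ (witness j=4)
  i=3: ✗ (none in [5,5])
  i=4: ✓ (witness j=6)
  i=5: ✗ (none in [7,7])

0, 1, 2, 4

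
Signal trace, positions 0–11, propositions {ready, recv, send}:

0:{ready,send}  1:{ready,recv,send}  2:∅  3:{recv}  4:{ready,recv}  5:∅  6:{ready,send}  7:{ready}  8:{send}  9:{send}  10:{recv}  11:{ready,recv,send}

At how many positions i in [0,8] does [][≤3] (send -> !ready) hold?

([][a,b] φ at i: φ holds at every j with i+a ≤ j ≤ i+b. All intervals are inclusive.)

Evaluate at each i in [0,8]:
  i=0: ✗ (fails at j=0)
  i=1: ✗ (fails at j=1)
  i=2: ✓ (all of [2,5])
  i=3: ✗ (fails at j=6)
  i=4: ✗ (fails at j=6)
  i=5: ✗ (fails at j=6)
  i=6: ✗ (fails at j=6)
  i=7: ✓ (all of [7,10])
  i=8: ✗ (fails at j=11)
Positions where it holds: {2, 7} → 2.

2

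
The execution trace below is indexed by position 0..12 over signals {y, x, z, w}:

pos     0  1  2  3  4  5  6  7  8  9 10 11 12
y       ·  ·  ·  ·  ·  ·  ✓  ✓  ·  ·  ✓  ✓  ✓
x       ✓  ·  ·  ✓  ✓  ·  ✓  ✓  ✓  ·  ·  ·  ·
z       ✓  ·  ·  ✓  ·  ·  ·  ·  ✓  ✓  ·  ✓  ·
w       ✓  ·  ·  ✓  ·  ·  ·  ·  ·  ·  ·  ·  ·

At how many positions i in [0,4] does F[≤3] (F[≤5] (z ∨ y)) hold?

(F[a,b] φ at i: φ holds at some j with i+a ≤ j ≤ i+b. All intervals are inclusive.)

Evaluate at each i in [0,4]:
  i=0: ✓ (witness j=0)
  i=1: ✓ (witness j=1)
  i=2: ✓ (witness j=2)
  i=3: ✓ (witness j=3)
  i=4: ✓ (witness j=4)
Positions where it holds: {0, 1, 2, 3, 4} → 5.

5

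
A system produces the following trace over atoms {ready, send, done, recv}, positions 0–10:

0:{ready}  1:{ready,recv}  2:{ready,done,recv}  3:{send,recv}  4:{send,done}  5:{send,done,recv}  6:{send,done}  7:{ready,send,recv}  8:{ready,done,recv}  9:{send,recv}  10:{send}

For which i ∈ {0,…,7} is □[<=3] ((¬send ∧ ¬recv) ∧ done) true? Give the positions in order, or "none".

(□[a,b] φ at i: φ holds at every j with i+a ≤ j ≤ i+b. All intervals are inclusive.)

none

Evaluate at each i in [0,7]:
  i=0: ✗ (fails at j=0)
  i=1: ✗ (fails at j=1)
  i=2: ✗ (fails at j=2)
  i=3: ✗ (fails at j=3)
  i=4: ✗ (fails at j=4)
  i=5: ✗ (fails at j=5)
  i=6: ✗ (fails at j=6)
  i=7: ✗ (fails at j=7)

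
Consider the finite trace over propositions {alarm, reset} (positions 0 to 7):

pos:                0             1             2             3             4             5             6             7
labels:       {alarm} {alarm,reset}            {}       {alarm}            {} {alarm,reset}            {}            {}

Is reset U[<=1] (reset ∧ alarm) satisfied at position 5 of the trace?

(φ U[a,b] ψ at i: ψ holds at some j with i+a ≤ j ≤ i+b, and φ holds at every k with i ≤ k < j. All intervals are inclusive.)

Need some j in [5,6] with (reset ∧ alarm), and reset at every k in [5,j-1].
  j=5: (reset ∧ alarm) holds; no prefix to check → satisfied.

Holds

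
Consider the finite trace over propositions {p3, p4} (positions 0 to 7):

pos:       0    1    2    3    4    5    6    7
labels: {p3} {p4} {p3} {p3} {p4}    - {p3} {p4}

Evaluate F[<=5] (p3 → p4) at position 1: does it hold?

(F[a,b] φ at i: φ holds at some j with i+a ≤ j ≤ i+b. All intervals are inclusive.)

Check (p3 → p4) at each j in [1,6]:
  j=1: true
  j=2: false
  j=3: false
  j=4: true
  j=5: true
  j=6: false
Found at j=1 → formula holds.

Yes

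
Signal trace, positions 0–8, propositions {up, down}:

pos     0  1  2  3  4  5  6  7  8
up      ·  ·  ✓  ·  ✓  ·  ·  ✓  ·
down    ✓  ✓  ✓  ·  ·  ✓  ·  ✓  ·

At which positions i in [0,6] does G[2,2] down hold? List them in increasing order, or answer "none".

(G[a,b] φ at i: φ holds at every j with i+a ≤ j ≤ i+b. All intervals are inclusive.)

Evaluate at each i in [0,6]:
  i=0: ✓ (all of [2,2])
  i=1: ✗ (fails at j=3)
  i=2: ✗ (fails at j=4)
  i=3: ✓ (all of [5,5])
  i=4: ✗ (fails at j=6)
  i=5: ✓ (all of [7,7])
  i=6: ✗ (fails at j=8)

0, 3, 5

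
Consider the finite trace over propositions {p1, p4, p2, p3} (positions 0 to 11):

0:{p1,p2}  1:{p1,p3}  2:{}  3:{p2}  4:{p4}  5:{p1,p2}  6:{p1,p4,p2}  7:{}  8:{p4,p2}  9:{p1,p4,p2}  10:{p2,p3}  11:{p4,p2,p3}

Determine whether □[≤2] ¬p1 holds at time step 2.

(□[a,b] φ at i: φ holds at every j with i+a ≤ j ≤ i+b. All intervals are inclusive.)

Check ¬p1 at every j in [2,4]:
  j=2: true
  j=3: true
  j=4: true
All positions satisfy it → formula holds.

Yes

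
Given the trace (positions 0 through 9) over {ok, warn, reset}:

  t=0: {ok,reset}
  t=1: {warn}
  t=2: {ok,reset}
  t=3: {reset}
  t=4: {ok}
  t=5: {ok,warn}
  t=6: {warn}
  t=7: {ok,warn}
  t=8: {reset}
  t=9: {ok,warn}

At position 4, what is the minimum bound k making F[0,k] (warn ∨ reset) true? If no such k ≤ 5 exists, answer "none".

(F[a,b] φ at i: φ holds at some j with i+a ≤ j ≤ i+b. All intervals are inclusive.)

Scan j = 4,5,… for (warn ∨ reset):
  j=4: fails
  j=5: holds
First hit at j=5, so smallest k = 5-4 = 1.

1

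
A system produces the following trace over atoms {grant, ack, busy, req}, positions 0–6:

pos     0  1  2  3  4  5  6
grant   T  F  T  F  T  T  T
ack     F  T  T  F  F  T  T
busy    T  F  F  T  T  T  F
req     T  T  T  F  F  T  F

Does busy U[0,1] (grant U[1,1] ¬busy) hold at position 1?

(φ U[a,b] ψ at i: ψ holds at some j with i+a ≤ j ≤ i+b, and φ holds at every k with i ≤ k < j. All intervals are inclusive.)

False

Need some j in [1,2] with (grant U[1,1] ¬busy), and busy at every k in [1,j-1].
  j=1: (grant U[1,1] ¬busy) — fails.
  j=2: (grant U[1,1] ¬busy) — fails.
No j in the window works → until fails.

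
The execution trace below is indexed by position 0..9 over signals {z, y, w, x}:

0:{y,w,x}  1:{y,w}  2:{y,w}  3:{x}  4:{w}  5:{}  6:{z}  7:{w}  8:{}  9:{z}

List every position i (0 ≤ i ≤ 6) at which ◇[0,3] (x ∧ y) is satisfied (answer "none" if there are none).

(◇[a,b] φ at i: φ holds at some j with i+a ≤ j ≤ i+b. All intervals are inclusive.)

0

Evaluate at each i in [0,6]:
  i=0: ✓ (witness j=0)
  i=1: ✗ (none in [1,4])
  i=2: ✗ (none in [2,5])
  i=3: ✗ (none in [3,6])
  i=4: ✗ (none in [4,7])
  i=5: ✗ (none in [5,8])
  i=6: ✗ (none in [6,9])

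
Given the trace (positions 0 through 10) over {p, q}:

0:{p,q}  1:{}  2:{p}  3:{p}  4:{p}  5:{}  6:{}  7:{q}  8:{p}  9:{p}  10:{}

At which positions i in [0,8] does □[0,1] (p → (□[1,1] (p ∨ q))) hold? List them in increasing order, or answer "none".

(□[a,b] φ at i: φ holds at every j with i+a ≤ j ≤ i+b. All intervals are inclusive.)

1, 2, 5, 6, 7

Evaluate at each i in [0,8]:
  i=0: ✗ (fails at j=0)
  i=1: ✓ (all of [1,2])
  i=2: ✓ (all of [2,3])
  i=3: ✗ (fails at j=4)
  i=4: ✗ (fails at j=4)
  i=5: ✓ (all of [5,6])
  i=6: ✓ (all of [6,7])
  i=7: ✓ (all of [7,8])
  i=8: ✗ (fails at j=9)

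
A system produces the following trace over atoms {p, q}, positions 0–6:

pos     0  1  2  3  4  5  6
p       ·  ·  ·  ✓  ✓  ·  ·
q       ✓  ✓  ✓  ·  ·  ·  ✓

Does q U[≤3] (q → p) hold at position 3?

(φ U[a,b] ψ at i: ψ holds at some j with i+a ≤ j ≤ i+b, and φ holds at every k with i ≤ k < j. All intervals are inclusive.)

Holds

Need some j in [3,6] with (q → p), and q at every k in [3,j-1].
  j=3: (q → p) holds; no prefix to check → satisfied.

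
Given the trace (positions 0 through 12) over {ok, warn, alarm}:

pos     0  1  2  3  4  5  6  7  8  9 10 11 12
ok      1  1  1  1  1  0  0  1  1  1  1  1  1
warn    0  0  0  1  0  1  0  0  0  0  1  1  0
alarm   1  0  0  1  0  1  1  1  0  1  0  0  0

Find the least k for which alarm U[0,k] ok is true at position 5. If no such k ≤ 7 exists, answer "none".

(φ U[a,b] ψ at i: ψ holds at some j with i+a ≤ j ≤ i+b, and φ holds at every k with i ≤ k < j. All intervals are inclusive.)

Need earliest j ≥ 5 with ok, and alarm at every k in [5,j-1].
  j=5: rhs fails.
  j=6: rhs fails.
  j=7: rhs holds; lhs holds on [5,6]. k = 2.

2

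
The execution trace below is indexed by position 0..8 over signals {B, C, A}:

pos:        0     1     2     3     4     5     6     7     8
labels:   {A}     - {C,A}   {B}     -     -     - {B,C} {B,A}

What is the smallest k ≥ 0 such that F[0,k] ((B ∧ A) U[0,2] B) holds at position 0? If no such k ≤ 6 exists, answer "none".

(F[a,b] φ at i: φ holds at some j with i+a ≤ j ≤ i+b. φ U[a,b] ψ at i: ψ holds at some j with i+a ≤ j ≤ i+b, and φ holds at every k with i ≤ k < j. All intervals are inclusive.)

3

Scan j = 0,1,… for ((B ∧ A) U[0,2] B):
  j=0: fails
  j=1: fails
  j=2: fails
  j=3: holds
First hit at j=3, so smallest k = 3-0 = 3.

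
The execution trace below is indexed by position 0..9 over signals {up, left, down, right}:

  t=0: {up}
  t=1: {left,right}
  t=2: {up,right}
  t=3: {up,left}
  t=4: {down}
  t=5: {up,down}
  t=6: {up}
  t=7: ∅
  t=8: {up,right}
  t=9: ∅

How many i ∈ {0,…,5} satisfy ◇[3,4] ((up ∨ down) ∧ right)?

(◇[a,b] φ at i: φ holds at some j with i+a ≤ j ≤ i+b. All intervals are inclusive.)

2

Evaluate at each i in [0,5]:
  i=0: ✗ (none in [3,4])
  i=1: ✗ (none in [4,5])
  i=2: ✗ (none in [5,6])
  i=3: ✗ (none in [6,7])
  i=4: ✓ (witness j=8)
  i=5: ✓ (witness j=8)
Positions where it holds: {4, 5} → 2.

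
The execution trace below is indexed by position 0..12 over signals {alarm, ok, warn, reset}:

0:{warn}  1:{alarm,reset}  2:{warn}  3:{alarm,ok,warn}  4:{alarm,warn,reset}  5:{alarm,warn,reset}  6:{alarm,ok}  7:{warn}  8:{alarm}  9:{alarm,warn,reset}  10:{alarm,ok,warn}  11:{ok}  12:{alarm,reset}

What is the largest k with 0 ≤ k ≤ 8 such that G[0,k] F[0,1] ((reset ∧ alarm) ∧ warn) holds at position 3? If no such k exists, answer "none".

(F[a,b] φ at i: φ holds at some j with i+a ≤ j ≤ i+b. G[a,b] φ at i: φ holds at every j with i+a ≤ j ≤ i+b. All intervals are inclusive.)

2

F[0,1] ((reset ∧ alarm) ∧ warn) must hold from j=3 onward; find where it first fails.
  j=3: holds
  j=4: holds
  j=5: holds
  j=6: fails
Holds on [3,5], so largest k = 2.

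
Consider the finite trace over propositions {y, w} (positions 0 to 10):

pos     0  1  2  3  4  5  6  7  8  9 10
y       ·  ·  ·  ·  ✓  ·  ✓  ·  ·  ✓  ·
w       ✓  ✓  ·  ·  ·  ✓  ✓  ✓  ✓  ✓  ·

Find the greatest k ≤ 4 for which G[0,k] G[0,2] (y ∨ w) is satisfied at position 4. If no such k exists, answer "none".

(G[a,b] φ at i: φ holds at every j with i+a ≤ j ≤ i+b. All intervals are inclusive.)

G[0,2] (y ∨ w) must hold from j=4 onward; find where it first fails.
  j=4: holds
  j=5: holds
  j=6: holds
  j=7: holds
  j=8: fails
Holds on [4,7], so largest k = 3.

3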